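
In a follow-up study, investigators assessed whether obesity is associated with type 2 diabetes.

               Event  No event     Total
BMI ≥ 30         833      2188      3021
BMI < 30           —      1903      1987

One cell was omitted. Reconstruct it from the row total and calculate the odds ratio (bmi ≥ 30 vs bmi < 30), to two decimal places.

8.62

The missing cell is in the unexposed row: 1987 − 1903 = 84.
So a = 833, b = 2188, c = 84, d = 1903.
OR = (a·d)/(b·c) = (833 × 1903) / (2188 × 84) = 1585199 / 183792 = 8.62496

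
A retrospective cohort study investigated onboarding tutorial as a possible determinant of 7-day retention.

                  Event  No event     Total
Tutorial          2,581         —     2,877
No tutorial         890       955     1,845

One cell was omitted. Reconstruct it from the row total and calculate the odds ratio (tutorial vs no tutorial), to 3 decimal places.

9.356

The missing cell is in the exposed row: 2877 − 2581 = 296.
So a = 2581, b = 296, c = 890, d = 955.
OR = (a·d)/(b·c) = (2581 × 955) / (296 × 890) = 2464855 / 263440 = 9.35642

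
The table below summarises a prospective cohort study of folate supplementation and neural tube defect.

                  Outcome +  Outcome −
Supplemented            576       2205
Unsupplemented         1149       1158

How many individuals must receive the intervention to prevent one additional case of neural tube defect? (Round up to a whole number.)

4

Risk in treated group = 576/2781 = 0.20712; risk in control = 1149/2307 = 0.49805.
Absolute risk reduction = 0.49805 − 0.20712 = 0.29093
NNT = 1 / ARR = 1 / 0.29093 = 3.437 → round up → 4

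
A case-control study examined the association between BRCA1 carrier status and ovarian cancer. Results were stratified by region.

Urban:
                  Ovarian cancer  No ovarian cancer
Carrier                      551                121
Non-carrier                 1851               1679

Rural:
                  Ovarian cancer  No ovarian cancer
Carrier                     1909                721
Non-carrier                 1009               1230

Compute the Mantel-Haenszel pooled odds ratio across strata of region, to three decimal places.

3.465

OR_MH = Σ(aᵢdᵢ/nᵢ) / Σ(bᵢcᵢ/nᵢ), where nᵢ is the stratum total.
Stratum 1 (Urban): n = 4202; a·d/n = 551·1679/4202 = 220.1640; b·c/n = 121·1851/4202 = 53.3010
Stratum 2 (Rural): n = 4869; a·d/n = 1909·1230/4869 = 482.2489; b·c/n = 721·1009/4869 = 149.4124
OR_MH = (220.1640 + 482.2489) / (53.3010 + 149.4124) = 702.4129 / 202.7135 = 3.46505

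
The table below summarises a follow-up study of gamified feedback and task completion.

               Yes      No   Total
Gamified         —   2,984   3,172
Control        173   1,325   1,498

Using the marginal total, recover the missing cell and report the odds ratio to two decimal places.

The missing cell is in the exposed row: 3172 − 2984 = 188.
So a = 188, b = 2984, c = 173, d = 1325.
OR = (a·d)/(b·c) = (188 × 1325) / (2984 × 173) = 249100 / 516232 = 0.48253

0.48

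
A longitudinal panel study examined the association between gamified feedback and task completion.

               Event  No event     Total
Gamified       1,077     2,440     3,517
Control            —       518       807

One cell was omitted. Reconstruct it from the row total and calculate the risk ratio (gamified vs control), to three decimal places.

0.855

The missing cell is in the unexposed row: 807 − 518 = 289.
So a = 1077, b = 2440, c = 289, d = 518.
RR = [a/(a+b)] / [c/(c+d)] = (1077/3517) / (289/807) = 0.30623/0.35812 = 0.85510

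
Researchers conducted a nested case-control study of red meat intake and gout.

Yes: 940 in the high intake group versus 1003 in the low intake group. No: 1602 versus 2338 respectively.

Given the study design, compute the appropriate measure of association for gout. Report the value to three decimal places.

1.368

From the description: a = 940, b = 1602, c = 1003, d = 2338.
This is a nested case-control study: participants were sampled on outcome status, so risks in the source population cannot be estimated directly — relative risk is not valid here. The odds ratio is the appropriate measure.
OR = (a·d)/(b·c) = (940 × 2338) / (1602 × 1003) = 2197720 / 1606806 = 1.36776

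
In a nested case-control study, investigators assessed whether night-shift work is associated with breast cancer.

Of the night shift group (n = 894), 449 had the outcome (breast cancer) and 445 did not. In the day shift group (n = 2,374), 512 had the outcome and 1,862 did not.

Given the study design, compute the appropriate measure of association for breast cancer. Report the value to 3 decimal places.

From the description: a = 449, b = 445, c = 512, d = 1862.
This is a nested case-control study: participants were sampled on outcome status, so risks in the source population cannot be estimated directly — relative risk is not valid here. The odds ratio is the appropriate measure.
OR = (a·d)/(b·c) = (449 × 1862) / (445 × 512) = 836038 / 227840 = 3.66941

3.669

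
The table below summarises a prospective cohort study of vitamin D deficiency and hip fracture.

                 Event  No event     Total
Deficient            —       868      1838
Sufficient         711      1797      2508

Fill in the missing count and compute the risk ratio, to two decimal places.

The missing cell is in the exposed row: 1838 − 868 = 970.
So a = 970, b = 868, c = 711, d = 1797.
RR = [a/(a+b)] / [c/(c+d)] = (970/1838) / (711/2508) = 0.52775/0.28349 = 1.86159

1.86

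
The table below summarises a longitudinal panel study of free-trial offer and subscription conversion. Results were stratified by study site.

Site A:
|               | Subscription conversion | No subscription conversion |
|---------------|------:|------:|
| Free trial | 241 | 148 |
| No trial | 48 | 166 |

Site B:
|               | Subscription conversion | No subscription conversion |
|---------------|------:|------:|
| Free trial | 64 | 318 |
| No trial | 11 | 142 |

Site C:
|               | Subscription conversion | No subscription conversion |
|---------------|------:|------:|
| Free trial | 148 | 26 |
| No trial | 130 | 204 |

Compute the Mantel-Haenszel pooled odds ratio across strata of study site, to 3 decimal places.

OR_MH = Σ(aᵢdᵢ/nᵢ) / Σ(bᵢcᵢ/nᵢ), where nᵢ is the stratum total.
Stratum 1 (Site A): n = 603; a·d/n = 241·166/603 = 66.3449; b·c/n = 148·48/603 = 11.7811
Stratum 2 (Site B): n = 535; a·d/n = 64·142/535 = 16.9869; b·c/n = 318·11/535 = 6.5383
Stratum 3 (Site C): n = 508; a·d/n = 148·204/508 = 59.4331; b·c/n = 26·130/508 = 6.6535
OR_MH = (66.3449 + 16.9869 + 59.4331) / (11.7811 + 6.5383 + 6.6535) = 142.7649 / 24.9730 = 5.71678

5.717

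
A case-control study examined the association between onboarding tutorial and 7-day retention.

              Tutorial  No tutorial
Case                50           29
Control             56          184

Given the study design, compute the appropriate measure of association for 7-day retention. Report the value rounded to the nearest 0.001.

5.665

Reading the table with exposure as columns: a = 50 (Tutorial, case), b = 56 (Tutorial, non-case), c = 29 (No tutorial, case), d = 184.
This is a case-control study: participants were sampled on outcome status, so risks in the source population cannot be estimated directly — relative risk is not valid here. The odds ratio is the appropriate measure.
OR = (a·d)/(b·c) = (50 × 184) / (56 × 29) = 9200 / 1624 = 5.66502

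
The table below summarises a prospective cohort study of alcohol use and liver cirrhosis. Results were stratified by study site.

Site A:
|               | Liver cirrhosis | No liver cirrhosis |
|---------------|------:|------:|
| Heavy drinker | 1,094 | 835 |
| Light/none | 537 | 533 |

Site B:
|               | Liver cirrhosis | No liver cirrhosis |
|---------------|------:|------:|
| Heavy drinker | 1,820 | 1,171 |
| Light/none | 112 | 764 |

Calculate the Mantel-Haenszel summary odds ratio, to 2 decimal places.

3.02

OR_MH = Σ(aᵢdᵢ/nᵢ) / Σ(bᵢcᵢ/nᵢ), where nᵢ is the stratum total.
Stratum 1 (Site A): n = 2999; a·d/n = 1094·533/2999 = 194.4321; b·c/n = 835·537/2999 = 149.5148
Stratum 2 (Site B): n = 3867; a·d/n = 1820·764/3867 = 359.5759; b·c/n = 1171·112/3867 = 33.9157
OR_MH = (194.4321 + 359.5759) / (149.5148 + 33.9157) = 554.0080 / 183.4305 = 3.02026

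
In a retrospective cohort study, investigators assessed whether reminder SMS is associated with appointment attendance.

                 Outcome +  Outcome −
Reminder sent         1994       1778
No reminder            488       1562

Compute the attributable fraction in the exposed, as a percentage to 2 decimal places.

54.97

Cells: a = 1994, b = 1778, c = 488, d = 1562.
Risk in exposed = 1994/3772 = 0.52863; risk in unexposed = 488/2050 = 0.23805.
RR = 0.52863/0.23805 = 2.22069
AR% = (RR − 1)/RR × 100 = (2.22069 − 1)/2.22069 × 100 = 54.9689%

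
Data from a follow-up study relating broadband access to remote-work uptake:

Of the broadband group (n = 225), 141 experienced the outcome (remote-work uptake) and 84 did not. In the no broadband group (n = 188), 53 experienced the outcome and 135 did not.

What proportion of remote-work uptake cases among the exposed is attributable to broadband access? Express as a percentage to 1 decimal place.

From the description: a = 141, b = 84, c = 53, d = 135.
Risk in exposed = 141/225 = 0.62667; risk in unexposed = 53/188 = 0.28191.
RR = 0.62667/0.28191 = 2.22289
AR% = (RR − 1)/RR × 100 = (2.22289 − 1)/2.22289 × 100 = 55.0136%

55.0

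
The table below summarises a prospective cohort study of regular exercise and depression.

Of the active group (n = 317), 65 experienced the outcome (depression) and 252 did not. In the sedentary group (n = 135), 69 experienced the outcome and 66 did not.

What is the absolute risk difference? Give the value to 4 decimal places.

From the description: a = 65, b = 252, c = 69, d = 66.
Risk in exposed = 65/317 = 0.205047; risk in unexposed = 69/135 = 0.511111.
Risk difference = 0.205047 − 0.511111 = -0.306064

-0.3061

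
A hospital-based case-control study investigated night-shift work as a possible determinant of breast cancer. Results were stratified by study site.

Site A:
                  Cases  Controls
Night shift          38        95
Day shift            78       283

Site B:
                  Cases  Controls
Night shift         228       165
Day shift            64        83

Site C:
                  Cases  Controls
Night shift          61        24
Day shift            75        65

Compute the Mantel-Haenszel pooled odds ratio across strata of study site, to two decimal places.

1.75

OR_MH = Σ(aᵢdᵢ/nᵢ) / Σ(bᵢcᵢ/nᵢ), where nᵢ is the stratum total.
Stratum 1 (Site A): n = 494; a·d/n = 38·283/494 = 21.7692; b·c/n = 95·78/494 = 15.0000
Stratum 2 (Site B): n = 540; a·d/n = 228·83/540 = 35.0444; b·c/n = 165·64/540 = 19.5556
Stratum 3 (Site C): n = 225; a·d/n = 61·65/225 = 17.6222; b·c/n = 24·75/225 = 8.0000
OR_MH = (21.7692 + 35.0444 + 17.6222) / (15.0000 + 19.5556 + 8.0000) = 74.4359 / 42.5556 = 1.74915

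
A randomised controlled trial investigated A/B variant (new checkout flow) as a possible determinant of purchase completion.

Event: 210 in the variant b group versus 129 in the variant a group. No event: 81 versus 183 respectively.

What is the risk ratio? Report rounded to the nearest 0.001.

From the description: a = 210, b = 81, c = 129, d = 183.
Risk in exposed = 210/291 = 0.72165; risk in unexposed = 129/312 = 0.41346.
RR = 0.72165 / 0.41346 = 1.74538
The risk among the exposed is 1.75 times that among the unexposed.

1.745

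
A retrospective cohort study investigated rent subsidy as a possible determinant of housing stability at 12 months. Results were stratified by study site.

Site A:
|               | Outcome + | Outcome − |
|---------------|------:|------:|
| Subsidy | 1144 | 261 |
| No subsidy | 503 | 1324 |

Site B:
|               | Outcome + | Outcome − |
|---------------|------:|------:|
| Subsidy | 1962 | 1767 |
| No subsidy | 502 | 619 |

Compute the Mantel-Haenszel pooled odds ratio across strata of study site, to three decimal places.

3.217

OR_MH = Σ(aᵢdᵢ/nᵢ) / Σ(bᵢcᵢ/nᵢ), where nᵢ is the stratum total.
Stratum 1 (Site A): n = 3232; a·d/n = 1144·1324/3232 = 468.6436; b·c/n = 261·503/3232 = 40.6197
Stratum 2 (Site B): n = 4850; a·d/n = 1962·619/4850 = 250.4078; b·c/n = 1767·502/4850 = 182.8936
OR_MH = (468.6436 + 250.4078) / (40.6197 + 182.8936) = 719.0514 / 223.5133 = 3.21704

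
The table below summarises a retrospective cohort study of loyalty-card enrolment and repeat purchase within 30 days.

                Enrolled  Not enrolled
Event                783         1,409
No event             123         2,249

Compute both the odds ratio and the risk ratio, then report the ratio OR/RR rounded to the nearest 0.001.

Reading the table with exposure as columns: a = 783 (Enrolled, case), b = 123 (Enrolled, non-case), c = 1409 (Not enrolled, case), d = 2249.
OR = (783·2249)/(123·1409) = 1760967/173307 = 10.16097
Risk in exposed = 783/906 = 0.86424; risk in unexposed = 1409/3658 = 0.38518; RR = 2.24371
OR/RR = 10.16097 / 2.24371 = 4.52865
The outcome is not rare, so the OR lies further from 1 than the RR.

4.529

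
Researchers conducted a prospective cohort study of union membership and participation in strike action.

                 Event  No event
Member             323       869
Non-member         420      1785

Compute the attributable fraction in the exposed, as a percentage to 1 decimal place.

Cells: a = 323, b = 869, c = 420, d = 1785.
Risk in exposed = 323/1192 = 0.27097; risk in unexposed = 420/2205 = 0.19048.
RR = 0.27097/0.19048 = 1.42261
AR% = (RR − 1)/RR × 100 = (1.42261 − 1)/1.42261 × 100 = 29.7066%

29.7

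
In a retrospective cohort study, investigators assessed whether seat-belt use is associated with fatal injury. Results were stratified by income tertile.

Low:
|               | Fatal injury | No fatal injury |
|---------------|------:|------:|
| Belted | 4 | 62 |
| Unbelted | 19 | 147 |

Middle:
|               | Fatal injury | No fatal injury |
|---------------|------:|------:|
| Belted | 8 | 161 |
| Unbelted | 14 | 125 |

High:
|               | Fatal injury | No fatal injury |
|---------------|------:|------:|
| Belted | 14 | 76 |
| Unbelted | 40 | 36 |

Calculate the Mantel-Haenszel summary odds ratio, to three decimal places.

0.287

OR_MH = Σ(aᵢdᵢ/nᵢ) / Σ(bᵢcᵢ/nᵢ), where nᵢ is the stratum total.
Stratum 1 (Low): n = 232; a·d/n = 4·147/232 = 2.5345; b·c/n = 62·19/232 = 5.0776
Stratum 2 (Middle): n = 308; a·d/n = 8·125/308 = 3.2468; b·c/n = 161·14/308 = 7.3182
Stratum 3 (High): n = 166; a·d/n = 14·36/166 = 3.0361; b·c/n = 76·40/166 = 18.3133
OR_MH = (2.5345 + 3.2468 + 3.0361) / (5.0776 + 7.3182 + 18.3133) = 8.8174 / 30.7090 = 0.28713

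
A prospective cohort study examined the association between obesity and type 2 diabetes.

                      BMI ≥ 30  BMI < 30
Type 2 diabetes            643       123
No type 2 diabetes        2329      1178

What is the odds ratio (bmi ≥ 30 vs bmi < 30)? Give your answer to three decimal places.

2.644

Reading the table with exposure as columns: a = 643 (BMI ≥ 30, case), b = 2329 (BMI ≥ 30, non-case), c = 123 (BMI < 30, case), d = 1178.
OR = (a·d)/(b·c) = (643 × 1178) / (2329 × 123) = 757454 / 286467 = 2.64412
The odds of type 2 diabetes are about 2.64 times as high in the bmi ≥ 30 group.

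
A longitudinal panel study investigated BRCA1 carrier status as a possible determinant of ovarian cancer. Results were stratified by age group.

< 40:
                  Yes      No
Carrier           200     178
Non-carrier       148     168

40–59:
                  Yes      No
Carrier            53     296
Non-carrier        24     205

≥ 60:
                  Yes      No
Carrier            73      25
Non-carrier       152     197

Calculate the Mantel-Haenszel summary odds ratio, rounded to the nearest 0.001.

OR_MH = Σ(aᵢdᵢ/nᵢ) / Σ(bᵢcᵢ/nᵢ), where nᵢ is the stratum total.
Stratum 1 (< 40): n = 694; a·d/n = 200·168/694 = 48.4150; b·c/n = 178·148/694 = 37.9597
Stratum 2 (40–59): n = 578; a·d/n = 53·205/578 = 18.7976; b·c/n = 296·24/578 = 12.2907
Stratum 3 (≥ 60): n = 447; a·d/n = 73·197/447 = 32.1723; b·c/n = 25·152/447 = 8.5011
OR_MH = (48.4150 + 18.7976 + 32.1723) / (37.9597 + 12.2907 + 8.5011) = 99.3848 / 58.7514 = 1.69162

1.692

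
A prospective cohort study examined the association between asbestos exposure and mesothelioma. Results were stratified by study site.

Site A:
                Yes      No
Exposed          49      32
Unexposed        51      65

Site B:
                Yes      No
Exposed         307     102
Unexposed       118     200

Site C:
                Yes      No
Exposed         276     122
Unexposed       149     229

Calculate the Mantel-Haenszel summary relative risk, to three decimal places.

1.817

RR_MH = Σ(aᵢ·n₀ᵢ/nᵢ) / Σ(cᵢ·n₁ᵢ/nᵢ), with n₁ᵢ = aᵢ+bᵢ (exposed), n₀ᵢ = cᵢ+dᵢ (unexposed), nᵢ = n₁ᵢ+n₀ᵢ.
Stratum 1 (Site A): n₁ = 81, n₀ = 116, n = 197; a·n₀/n = 49·116/197 = 28.8528; c·n₁/n = 51·81/197 = 20.9695
Stratum 2 (Site B): n₁ = 409, n₀ = 318, n = 727; a·n₀/n = 307·318/727 = 134.2861; c·n₁/n = 118·409/727 = 66.3851
Stratum 3 (Site C): n₁ = 398, n₀ = 378, n = 776; a·n₀/n = 276·378/776 = 134.4433; c·n₁/n = 149·398/776 = 76.4201
RR_MH = (28.8528 + 134.2861 + 134.4433) / (20.9695 + 66.3851 + 76.4201) = 297.5822 / 163.7748 = 1.81702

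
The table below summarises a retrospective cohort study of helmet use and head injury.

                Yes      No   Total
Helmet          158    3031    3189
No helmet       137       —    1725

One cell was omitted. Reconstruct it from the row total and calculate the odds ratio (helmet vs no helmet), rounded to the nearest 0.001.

0.604

The missing cell is in the unexposed row: 1725 − 137 = 1588.
So a = 158, b = 3031, c = 137, d = 1588.
OR = (a·d)/(b·c) = (158 × 1588) / (3031 × 137) = 250904 / 415247 = 0.60423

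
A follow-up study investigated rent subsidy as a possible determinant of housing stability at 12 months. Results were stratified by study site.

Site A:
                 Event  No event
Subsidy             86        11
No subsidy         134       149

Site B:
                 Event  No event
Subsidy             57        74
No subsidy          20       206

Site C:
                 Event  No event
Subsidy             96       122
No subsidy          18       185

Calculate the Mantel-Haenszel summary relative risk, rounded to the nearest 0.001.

RR_MH = Σ(aᵢ·n₀ᵢ/nᵢ) / Σ(cᵢ·n₁ᵢ/nᵢ), with n₁ᵢ = aᵢ+bᵢ (exposed), n₀ᵢ = cᵢ+dᵢ (unexposed), nᵢ = n₁ᵢ+n₀ᵢ.
Stratum 1 (Site A): n₁ = 97, n₀ = 283, n = 380; a·n₀/n = 86·283/380 = 64.0474; c·n₁/n = 134·97/380 = 34.2053
Stratum 2 (Site B): n₁ = 131, n₀ = 226, n = 357; a·n₀/n = 57·226/357 = 36.0840; c·n₁/n = 20·131/357 = 7.3389
Stratum 3 (Site C): n₁ = 218, n₀ = 203, n = 421; a·n₀/n = 96·203/421 = 46.2898; c·n₁/n = 18·218/421 = 9.3207
RR_MH = (64.0474 + 36.0840 + 46.2898) / (34.2053 + 7.3389 + 9.3207) = 146.4212 / 50.8649 = 2.87863

2.879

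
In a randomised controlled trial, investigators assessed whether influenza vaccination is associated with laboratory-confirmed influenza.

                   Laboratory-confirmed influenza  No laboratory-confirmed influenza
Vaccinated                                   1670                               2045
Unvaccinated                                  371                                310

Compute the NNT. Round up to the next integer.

11

Risk in treated group = 1670/3715 = 0.44953; risk in control = 371/681 = 0.54479.
Absolute risk reduction = 0.54479 − 0.44953 = 0.09526
NNT = 1 / ARR = 1 / 0.09526 = 10.498 → round up → 11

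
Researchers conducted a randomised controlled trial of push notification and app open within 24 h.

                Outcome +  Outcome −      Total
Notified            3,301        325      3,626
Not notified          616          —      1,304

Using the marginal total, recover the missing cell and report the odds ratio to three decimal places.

The missing cell is in the unexposed row: 1304 − 616 = 688.
So a = 3301, b = 325, c = 616, d = 688.
OR = (a·d)/(b·c) = (3301 × 688) / (325 × 616) = 2271088 / 200200 = 11.34410

11.344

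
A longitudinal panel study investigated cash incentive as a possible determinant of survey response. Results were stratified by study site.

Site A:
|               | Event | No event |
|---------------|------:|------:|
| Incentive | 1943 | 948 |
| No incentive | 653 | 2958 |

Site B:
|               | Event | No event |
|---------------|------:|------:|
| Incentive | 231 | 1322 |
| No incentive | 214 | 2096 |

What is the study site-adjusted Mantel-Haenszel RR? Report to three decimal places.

RR_MH = Σ(aᵢ·n₀ᵢ/nᵢ) / Σ(cᵢ·n₁ᵢ/nᵢ), with n₁ᵢ = aᵢ+bᵢ (exposed), n₀ᵢ = cᵢ+dᵢ (unexposed), nᵢ = n₁ᵢ+n₀ᵢ.
Stratum 1 (Site A): n₁ = 2891, n₀ = 3611, n = 6502; a·n₀/n = 1943·3611/6502 = 1079.0792; c·n₁/n = 653·2891/6502 = 290.3450
Stratum 2 (Site B): n₁ = 1553, n₀ = 2310, n = 3863; a·n₀/n = 231·2310/3863 = 138.1336; c·n₁/n = 214·1553/3863 = 86.0321
RR_MH = (1079.0792 + 138.1336) / (290.3450 + 86.0321) = 1217.2128 / 376.3771 = 3.23402

3.234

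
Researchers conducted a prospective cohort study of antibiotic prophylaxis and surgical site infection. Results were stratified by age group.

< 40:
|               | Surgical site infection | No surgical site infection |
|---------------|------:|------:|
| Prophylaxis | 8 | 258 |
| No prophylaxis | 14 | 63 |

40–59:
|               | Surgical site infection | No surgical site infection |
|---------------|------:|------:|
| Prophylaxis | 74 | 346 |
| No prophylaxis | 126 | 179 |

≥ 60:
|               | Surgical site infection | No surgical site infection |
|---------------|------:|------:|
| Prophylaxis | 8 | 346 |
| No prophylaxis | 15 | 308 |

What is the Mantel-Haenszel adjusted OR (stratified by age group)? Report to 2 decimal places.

OR_MH = Σ(aᵢdᵢ/nᵢ) / Σ(bᵢcᵢ/nᵢ), where nᵢ is the stratum total.
Stratum 1 (< 40): n = 343; a·d/n = 8·63/343 = 1.4694; b·c/n = 258·14/343 = 10.5306
Stratum 2 (40–59): n = 725; a·d/n = 74·179/725 = 18.2703; b·c/n = 346·126/725 = 60.1324
Stratum 3 (≥ 60): n = 677; a·d/n = 8·308/677 = 3.6396; b·c/n = 346·15/677 = 7.6662
OR_MH = (1.4694 + 18.2703 + 3.6396) / (10.5306 + 60.1324 + 7.6662) = 23.3793 / 78.3292 = 0.29848

0.30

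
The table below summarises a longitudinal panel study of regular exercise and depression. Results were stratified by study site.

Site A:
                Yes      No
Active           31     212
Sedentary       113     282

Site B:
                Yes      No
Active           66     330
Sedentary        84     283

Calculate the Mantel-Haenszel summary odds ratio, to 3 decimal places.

OR_MH = Σ(aᵢdᵢ/nᵢ) / Σ(bᵢcᵢ/nᵢ), where nᵢ is the stratum total.
Stratum 1 (Site A): n = 638; a·d/n = 31·282/638 = 13.7022; b·c/n = 212·113/638 = 37.5486
Stratum 2 (Site B): n = 763; a·d/n = 66·283/763 = 24.4797; b·c/n = 330·84/763 = 36.3303
OR_MH = (13.7022 + 24.4797) / (37.5486 + 36.3303) = 38.1819 / 73.8789 = 0.51682

0.517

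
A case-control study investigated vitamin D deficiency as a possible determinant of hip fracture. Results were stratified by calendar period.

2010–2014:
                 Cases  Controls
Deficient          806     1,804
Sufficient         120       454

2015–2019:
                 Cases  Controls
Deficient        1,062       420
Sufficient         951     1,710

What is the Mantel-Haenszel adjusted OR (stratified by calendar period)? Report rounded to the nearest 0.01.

3.37

OR_MH = Σ(aᵢdᵢ/nᵢ) / Σ(bᵢcᵢ/nᵢ), where nᵢ is the stratum total.
Stratum 1 (2010–2014): n = 3184; a·d/n = 806·454/3184 = 114.9259; b·c/n = 1804·120/3184 = 67.9899
Stratum 2 (2015–2019): n = 4143; a·d/n = 1062·1710/4143 = 438.3345; b·c/n = 420·951/4143 = 96.4084
OR_MH = (114.9259 + 438.3345) / (67.9899 + 96.4084) = 553.2604 / 164.3983 = 3.36536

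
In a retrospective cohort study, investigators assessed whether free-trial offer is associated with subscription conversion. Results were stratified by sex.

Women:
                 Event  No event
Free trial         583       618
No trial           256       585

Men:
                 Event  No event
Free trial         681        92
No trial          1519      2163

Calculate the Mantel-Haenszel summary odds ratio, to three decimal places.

OR_MH = Σ(aᵢdᵢ/nᵢ) / Σ(bᵢcᵢ/nᵢ), where nᵢ is the stratum total.
Stratum 1 (Women): n = 2042; a·d/n = 583·585/2042 = 167.0201; b·c/n = 618·256/2042 = 77.4770
Stratum 2 (Men): n = 4455; a·d/n = 681·2163/4455 = 330.6404; b·c/n = 92·1519/4455 = 31.3688
OR_MH = (167.0201 + 330.6404) / (77.4770 + 31.3688) = 497.6605 / 108.8458 = 4.57216

4.572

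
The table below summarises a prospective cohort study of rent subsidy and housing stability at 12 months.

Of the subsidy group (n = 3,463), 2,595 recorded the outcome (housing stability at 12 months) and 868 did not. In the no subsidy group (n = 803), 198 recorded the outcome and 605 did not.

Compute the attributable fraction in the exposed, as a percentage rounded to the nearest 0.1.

From the description: a = 2595, b = 868, c = 198, d = 605.
Risk in exposed = 2595/3463 = 0.74935; risk in unexposed = 198/803 = 0.24658.
RR = 0.74935/0.24658 = 3.03903
AR% = (RR − 1)/RR × 100 = (3.03903 − 1)/3.03903 × 100 = 67.0948%

67.1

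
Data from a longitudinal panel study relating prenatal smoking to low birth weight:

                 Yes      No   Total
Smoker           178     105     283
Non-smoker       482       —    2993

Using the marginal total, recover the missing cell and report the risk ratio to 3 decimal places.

3.906

The missing cell is in the unexposed row: 2993 − 482 = 2511.
So a = 178, b = 105, c = 482, d = 2511.
RR = [a/(a+b)] / [c/(c+d)] = (178/283) / (482/2993) = 0.62898/0.16104 = 3.90565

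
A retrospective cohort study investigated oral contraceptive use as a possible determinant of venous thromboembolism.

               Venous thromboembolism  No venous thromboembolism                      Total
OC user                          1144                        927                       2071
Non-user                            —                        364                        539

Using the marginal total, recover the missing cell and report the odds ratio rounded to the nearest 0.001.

The missing cell is in the unexposed row: 539 − 364 = 175.
So a = 1144, b = 927, c = 175, d = 364.
OR = (a·d)/(b·c) = (1144 × 364) / (927 × 175) = 416416 / 162225 = 2.56690

2.567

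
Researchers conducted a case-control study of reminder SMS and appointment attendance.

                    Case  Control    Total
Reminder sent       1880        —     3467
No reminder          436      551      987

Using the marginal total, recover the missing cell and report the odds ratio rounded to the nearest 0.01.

The missing cell is in the exposed row: 3467 − 1880 = 1587.
So a = 1880, b = 1587, c = 436, d = 551.
OR = (a·d)/(b·c) = (1880 × 551) / (1587 × 436) = 1035880 / 691932 = 1.49708

1.50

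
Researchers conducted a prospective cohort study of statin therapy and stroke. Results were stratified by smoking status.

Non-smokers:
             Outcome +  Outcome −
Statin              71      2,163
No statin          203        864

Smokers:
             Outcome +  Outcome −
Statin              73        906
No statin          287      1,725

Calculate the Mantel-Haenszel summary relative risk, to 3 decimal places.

RR_MH = Σ(aᵢ·n₀ᵢ/nᵢ) / Σ(cᵢ·n₁ᵢ/nᵢ), with n₁ᵢ = aᵢ+bᵢ (exposed), n₀ᵢ = cᵢ+dᵢ (unexposed), nᵢ = n₁ᵢ+n₀ᵢ.
Stratum 1 (Non-smokers): n₁ = 2234, n₀ = 1067, n = 3301; a·n₀/n = 71·1067/3301 = 22.9497; c·n₁/n = 203·2234/3301 = 137.3832
Stratum 2 (Smokers): n₁ = 979, n₀ = 2012, n = 2991; a·n₀/n = 73·2012/2991 = 49.1060; c·n₁/n = 287·979/2991 = 93.9395
RR_MH = (22.9497 + 49.1060) / (137.3832 + 93.9395) = 72.0557 / 231.3227 = 0.31149

0.311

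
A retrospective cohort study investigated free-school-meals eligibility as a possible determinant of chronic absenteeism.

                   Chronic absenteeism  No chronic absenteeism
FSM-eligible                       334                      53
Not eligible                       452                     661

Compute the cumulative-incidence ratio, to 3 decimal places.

2.125

Cells: a = 334, b = 53, c = 452, d = 661.
Risk in exposed = 334/387 = 0.86305; risk in unexposed = 452/1113 = 0.40611.
RR = 0.86305 / 0.40611 = 2.12516
The risk among the exposed is 2.13 times that among the unexposed.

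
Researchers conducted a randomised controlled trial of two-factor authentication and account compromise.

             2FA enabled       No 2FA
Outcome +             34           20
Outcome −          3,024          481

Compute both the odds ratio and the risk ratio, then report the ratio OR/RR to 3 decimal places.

0.971

Reading the table with exposure as columns: a = 34 (2FA enabled, case), b = 3024 (2FA enabled, non-case), c = 20 (No 2FA, case), d = 481.
OR = (34·481)/(3024·20) = 16354/60480 = 0.27040
Risk in exposed = 34/3058 = 0.01112; risk in unexposed = 20/501 = 0.03992; RR = 0.27852
OR/RR = 0.27040 / 0.27852 = 0.97087
The outcome is rare in both groups, so OR ≈ RR (ratio near 1).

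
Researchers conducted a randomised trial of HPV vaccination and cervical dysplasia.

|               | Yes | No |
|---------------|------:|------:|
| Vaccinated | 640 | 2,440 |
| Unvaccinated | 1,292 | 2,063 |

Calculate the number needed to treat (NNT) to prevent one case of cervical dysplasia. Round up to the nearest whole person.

6

Risk in treated group = 640/3080 = 0.20779; risk in control = 1292/3355 = 0.38510.
Absolute risk reduction = 0.38510 − 0.20779 = 0.17730
NNT = 1 / ARR = 1 / 0.17730 = 5.640 → round up → 6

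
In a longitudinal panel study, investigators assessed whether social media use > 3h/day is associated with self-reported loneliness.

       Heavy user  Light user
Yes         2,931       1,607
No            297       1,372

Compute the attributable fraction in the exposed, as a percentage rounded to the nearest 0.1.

Reading the table with exposure as columns: a = 2931 (Heavy user, case), b = 297 (Heavy user, non-case), c = 1607 (Light user, case), d = 1372.
Risk in exposed = 2931/3228 = 0.90799; risk in unexposed = 1607/2979 = 0.53944.
RR = 0.90799/0.53944 = 1.68320
AR% = (RR − 1)/RR × 100 = (1.68320 − 1)/1.68320 × 100 = 40.5895%

40.6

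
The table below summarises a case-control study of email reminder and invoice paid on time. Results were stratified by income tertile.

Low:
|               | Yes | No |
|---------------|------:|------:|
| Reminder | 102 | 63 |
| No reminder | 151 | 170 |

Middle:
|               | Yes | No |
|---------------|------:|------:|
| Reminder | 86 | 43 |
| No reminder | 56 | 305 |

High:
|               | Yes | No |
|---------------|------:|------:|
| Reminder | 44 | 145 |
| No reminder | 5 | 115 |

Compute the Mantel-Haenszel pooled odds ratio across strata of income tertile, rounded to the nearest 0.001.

3.935

OR_MH = Σ(aᵢdᵢ/nᵢ) / Σ(bᵢcᵢ/nᵢ), where nᵢ is the stratum total.
Stratum 1 (Low): n = 486; a·d/n = 102·170/486 = 35.6790; b·c/n = 63·151/486 = 19.5741
Stratum 2 (Middle): n = 490; a·d/n = 86·305/490 = 53.5306; b·c/n = 43·56/490 = 4.9143
Stratum 3 (High): n = 309; a·d/n = 44·115/309 = 16.3754; b·c/n = 145·5/309 = 2.3463
OR_MH = (35.6790 + 53.5306 + 16.3754) / (19.5741 + 4.9143 + 2.3463) = 105.5850 / 26.8346 = 3.93465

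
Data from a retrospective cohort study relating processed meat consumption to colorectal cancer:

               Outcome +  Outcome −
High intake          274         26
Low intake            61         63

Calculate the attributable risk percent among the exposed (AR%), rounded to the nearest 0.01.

46.14

Cells: a = 274, b = 26, c = 61, d = 63.
Risk in exposed = 274/300 = 0.91333; risk in unexposed = 61/124 = 0.49194.
RR = 0.91333/0.49194 = 1.85661
AR% = (RR − 1)/RR × 100 = (1.85661 − 1)/1.85661 × 100 = 46.1385%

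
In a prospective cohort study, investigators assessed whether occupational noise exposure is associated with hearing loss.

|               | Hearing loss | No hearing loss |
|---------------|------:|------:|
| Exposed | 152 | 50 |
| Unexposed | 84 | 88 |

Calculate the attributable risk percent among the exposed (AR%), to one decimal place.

Cells: a = 152, b = 50, c = 84, d = 88.
Risk in exposed = 152/202 = 0.75248; risk in unexposed = 84/172 = 0.48837.
RR = 0.75248/0.48837 = 1.54078
AR% = (RR − 1)/RR × 100 = (1.54078 − 1)/1.54078 × 100 = 35.0979%

35.1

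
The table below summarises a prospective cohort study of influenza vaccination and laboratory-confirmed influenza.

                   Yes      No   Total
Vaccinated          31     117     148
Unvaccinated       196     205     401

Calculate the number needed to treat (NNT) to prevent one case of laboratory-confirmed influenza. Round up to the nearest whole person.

4

Risk in treated group = 31/148 = 0.20946; risk in control = 196/401 = 0.48878.
Absolute risk reduction = 0.48878 − 0.20946 = 0.27932
NNT = 1 / ARR = 1 / 0.27932 = 3.580 → round up → 4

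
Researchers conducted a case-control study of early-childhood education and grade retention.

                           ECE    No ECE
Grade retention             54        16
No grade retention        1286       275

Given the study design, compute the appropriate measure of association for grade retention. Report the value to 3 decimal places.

0.722

Reading the table with exposure as columns: a = 54 (ECE, case), b = 1286 (ECE, non-case), c = 16 (No ECE, case), d = 275.
This is a case-control study: participants were sampled on outcome status, so risks in the source population cannot be estimated directly — relative risk is not valid here. The odds ratio is the appropriate measure.
OR = (a·d)/(b·c) = (54 × 275) / (1286 × 16) = 14850 / 20576 = 0.72171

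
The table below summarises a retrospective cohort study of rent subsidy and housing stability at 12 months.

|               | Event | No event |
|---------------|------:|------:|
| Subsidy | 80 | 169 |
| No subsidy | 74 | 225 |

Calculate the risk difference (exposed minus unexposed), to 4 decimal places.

Cells: a = 80, b = 169, c = 74, d = 225.
Risk in exposed = 80/249 = 0.321285; risk in unexposed = 74/299 = 0.247492.
Risk difference = 0.321285 − 0.247492 = 0.073794

0.0738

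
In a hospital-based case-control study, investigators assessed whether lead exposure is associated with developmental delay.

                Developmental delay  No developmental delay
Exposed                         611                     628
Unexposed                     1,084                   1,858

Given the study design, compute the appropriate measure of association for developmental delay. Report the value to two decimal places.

Cells: a = 611, b = 628, c = 1084, d = 1858.
This is a hospital-based case-control study: participants were sampled on outcome status, so risks in the source population cannot be estimated directly — relative risk is not valid here. The odds ratio is the appropriate measure.
OR = (a·d)/(b·c) = (611 × 1858) / (628 × 1084) = 1135238 / 680752 = 1.66762

1.67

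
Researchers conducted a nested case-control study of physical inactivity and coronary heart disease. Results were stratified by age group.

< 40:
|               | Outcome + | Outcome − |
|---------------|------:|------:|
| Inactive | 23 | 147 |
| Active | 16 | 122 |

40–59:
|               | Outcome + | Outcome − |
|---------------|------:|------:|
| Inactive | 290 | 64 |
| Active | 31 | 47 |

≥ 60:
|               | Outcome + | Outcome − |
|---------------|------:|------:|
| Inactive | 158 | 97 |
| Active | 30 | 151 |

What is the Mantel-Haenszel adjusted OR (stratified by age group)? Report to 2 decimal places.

5.05

OR_MH = Σ(aᵢdᵢ/nᵢ) / Σ(bᵢcᵢ/nᵢ), where nᵢ is the stratum total.
Stratum 1 (< 40): n = 308; a·d/n = 23·122/308 = 9.1104; b·c/n = 147·16/308 = 7.6364
Stratum 2 (40–59): n = 432; a·d/n = 290·47/432 = 31.5509; b·c/n = 64·31/432 = 4.5926
Stratum 3 (≥ 60): n = 436; a·d/n = 158·151/436 = 54.7202; b·c/n = 97·30/436 = 6.6743
OR_MH = (9.1104 + 31.5509 + 54.7202) / (7.6364 + 4.5926 + 6.6743) = 95.3815 / 18.9033 = 5.04577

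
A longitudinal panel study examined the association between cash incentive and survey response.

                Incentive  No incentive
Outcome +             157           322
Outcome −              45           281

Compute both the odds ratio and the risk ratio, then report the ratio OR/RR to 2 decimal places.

Reading the table with exposure as columns: a = 157 (Incentive, case), b = 45 (Incentive, non-case), c = 322 (No incentive, case), d = 281.
OR = (157·281)/(45·322) = 44117/14490 = 3.04465
Risk in exposed = 157/202 = 0.77723; risk in unexposed = 322/603 = 0.53400; RR = 1.45549
OR/RR = 3.04465 / 1.45549 = 2.09184
The outcome is not rare, so the OR lies further from 1 than the RR.

2.09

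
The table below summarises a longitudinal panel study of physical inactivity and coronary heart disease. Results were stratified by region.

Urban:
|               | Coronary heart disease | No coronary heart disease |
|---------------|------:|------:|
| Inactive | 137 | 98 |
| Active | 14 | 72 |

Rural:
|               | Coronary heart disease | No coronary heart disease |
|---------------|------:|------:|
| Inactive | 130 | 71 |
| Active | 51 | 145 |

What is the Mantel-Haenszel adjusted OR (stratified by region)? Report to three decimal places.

5.839

OR_MH = Σ(aᵢdᵢ/nᵢ) / Σ(bᵢcᵢ/nᵢ), where nᵢ is the stratum total.
Stratum 1 (Urban): n = 321; a·d/n = 137·72/321 = 30.7290; b·c/n = 98·14/321 = 4.2741
Stratum 2 (Rural): n = 397; a·d/n = 130·145/397 = 47.4811; b·c/n = 71·51/397 = 9.1209
OR_MH = (30.7290 + 47.4811) / (4.2741 + 9.1209) = 78.2101 / 13.3951 = 5.83873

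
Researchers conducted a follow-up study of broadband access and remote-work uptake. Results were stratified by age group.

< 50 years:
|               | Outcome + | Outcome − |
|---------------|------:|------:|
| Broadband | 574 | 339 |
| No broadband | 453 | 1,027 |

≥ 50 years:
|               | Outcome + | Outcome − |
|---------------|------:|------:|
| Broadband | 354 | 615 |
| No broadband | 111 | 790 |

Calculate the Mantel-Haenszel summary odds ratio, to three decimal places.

3.932

OR_MH = Σ(aᵢdᵢ/nᵢ) / Σ(bᵢcᵢ/nᵢ), where nᵢ is the stratum total.
Stratum 1 (< 50 years): n = 2393; a·d/n = 574·1027/2393 = 246.3427; b·c/n = 339·453/2393 = 64.1734
Stratum 2 (≥ 50 years): n = 1870; a·d/n = 354·790/1870 = 149.5508; b·c/n = 615·111/1870 = 36.5053
OR_MH = (246.3427 + 149.5508) / (64.1734 + 36.5053) = 395.8935 / 100.6788 = 3.93224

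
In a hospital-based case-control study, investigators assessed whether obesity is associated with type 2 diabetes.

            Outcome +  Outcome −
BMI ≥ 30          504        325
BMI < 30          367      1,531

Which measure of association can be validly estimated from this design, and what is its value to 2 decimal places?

Cells: a = 504, b = 325, c = 367, d = 1531.
This is a hospital-based case-control study: participants were sampled on outcome status, so risks in the source population cannot be estimated directly — relative risk is not valid here. The odds ratio is the appropriate measure.
OR = (a·d)/(b·c) = (504 × 1531) / (325 × 367) = 771624 / 119275 = 6.46929

6.47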